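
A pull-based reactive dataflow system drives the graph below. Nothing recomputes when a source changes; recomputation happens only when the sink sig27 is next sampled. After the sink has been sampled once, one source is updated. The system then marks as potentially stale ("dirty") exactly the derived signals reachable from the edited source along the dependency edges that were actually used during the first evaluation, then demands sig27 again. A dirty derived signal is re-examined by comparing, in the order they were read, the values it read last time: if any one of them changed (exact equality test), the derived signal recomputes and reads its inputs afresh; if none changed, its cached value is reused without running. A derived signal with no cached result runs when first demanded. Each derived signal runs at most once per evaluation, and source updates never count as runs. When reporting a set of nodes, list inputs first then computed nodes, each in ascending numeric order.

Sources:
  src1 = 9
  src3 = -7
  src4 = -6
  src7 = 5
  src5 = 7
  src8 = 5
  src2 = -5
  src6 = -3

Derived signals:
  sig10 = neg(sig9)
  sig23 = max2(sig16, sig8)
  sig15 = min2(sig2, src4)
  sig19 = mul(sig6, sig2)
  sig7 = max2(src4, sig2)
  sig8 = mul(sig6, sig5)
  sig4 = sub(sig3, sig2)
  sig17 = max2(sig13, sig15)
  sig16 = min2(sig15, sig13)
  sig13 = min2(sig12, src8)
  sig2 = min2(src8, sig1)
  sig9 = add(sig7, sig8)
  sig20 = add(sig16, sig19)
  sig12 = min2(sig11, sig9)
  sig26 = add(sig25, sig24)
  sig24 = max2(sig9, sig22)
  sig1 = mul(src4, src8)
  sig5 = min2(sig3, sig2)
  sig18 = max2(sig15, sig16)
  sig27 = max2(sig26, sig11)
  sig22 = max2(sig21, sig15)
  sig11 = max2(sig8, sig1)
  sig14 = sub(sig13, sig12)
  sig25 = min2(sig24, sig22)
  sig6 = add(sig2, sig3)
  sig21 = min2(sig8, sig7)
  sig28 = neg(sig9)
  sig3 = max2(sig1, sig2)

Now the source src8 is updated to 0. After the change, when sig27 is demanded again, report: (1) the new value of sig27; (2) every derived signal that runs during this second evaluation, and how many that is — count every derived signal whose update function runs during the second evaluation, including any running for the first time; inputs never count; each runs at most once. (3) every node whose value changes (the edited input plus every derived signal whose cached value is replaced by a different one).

New value of sig27: 0.
Derived signals that run: sig1, sig2, sig3, sig5, sig6, sig7, sig8, sig9, sig11, sig15, sig21, sig22, sig24, sig25, sig26, sig27 — 16 in total.
Values that change: src8, sig1, sig2, sig3, sig5, sig6, sig7, sig8, sig9, sig11, sig15, sig21, sig22, sig24, sig25, sig26, sig27.

First evaluation (everything demanded from the output):
  sig1 = mul(-6, 5) = -30
  sig2 = min2(5, -30) = -30
  sig3 = max2(-30, -30) = -30
  sig5 = min2(-30, -30) = -30
  sig6 = add(-30, -30) = -60
  sig7 = max2(-6, -30) = -6
  sig8 = mul(-60, -30) = 1800
  sig9 = add(-6, 1800) = 1794
  sig11 = max2(1800, -30) = 1800
  sig15 = min2(-30, -6) = -30
  sig21 = min2(1800, -6) = -6
  sig22 = max2(-6, -30) = -6
  sig24 = max2(1794, -6) = 1794
  sig25 = min2(1794, -6) = -6
  sig26 = add(-6, 1794) = 1788
  sig27 = max2(1788, 1800) = 1800

Propagation after the edit:
  sig1: runs — src8 5->0; result 0.
  sig2: runs — src8 5->0; sig1 -30->0; result 0.
  sig3: runs — sig1 -30->0; sig2 -30->0; result 0.
  sig5: runs — sig3 -30->0; sig2 -30->0; result 0.
  sig6: runs — sig2 -30->0; sig3 -30->0; result 0.
  sig7: runs — sig2 -30->0; result 0.
  sig8: runs — sig6 -60->0; sig5 -30->0; result 0.
  sig9: runs — sig7 -6->0; sig8 1800->0; result 0.
  sig11: runs — sig8 1800->0; sig1 -30->0; result 0.
  sig15: runs — sig2 -30->0; result -6.
  sig21: runs — sig8 1800->0; sig7 -6->0; result 0.
  sig22: runs — sig21 -6->0; sig15 -30->-6; result 0.
  sig24: runs — sig9 1794->0; sig22 -6->0; result 0.
  sig25: runs — sig24 1794->0; sig22 -6->0; result 0.
  sig26: runs — sig25 -6->0; sig24 1794->0; result 0.
  sig27: runs — sig26 1788->0; sig11 1800->0; result 0.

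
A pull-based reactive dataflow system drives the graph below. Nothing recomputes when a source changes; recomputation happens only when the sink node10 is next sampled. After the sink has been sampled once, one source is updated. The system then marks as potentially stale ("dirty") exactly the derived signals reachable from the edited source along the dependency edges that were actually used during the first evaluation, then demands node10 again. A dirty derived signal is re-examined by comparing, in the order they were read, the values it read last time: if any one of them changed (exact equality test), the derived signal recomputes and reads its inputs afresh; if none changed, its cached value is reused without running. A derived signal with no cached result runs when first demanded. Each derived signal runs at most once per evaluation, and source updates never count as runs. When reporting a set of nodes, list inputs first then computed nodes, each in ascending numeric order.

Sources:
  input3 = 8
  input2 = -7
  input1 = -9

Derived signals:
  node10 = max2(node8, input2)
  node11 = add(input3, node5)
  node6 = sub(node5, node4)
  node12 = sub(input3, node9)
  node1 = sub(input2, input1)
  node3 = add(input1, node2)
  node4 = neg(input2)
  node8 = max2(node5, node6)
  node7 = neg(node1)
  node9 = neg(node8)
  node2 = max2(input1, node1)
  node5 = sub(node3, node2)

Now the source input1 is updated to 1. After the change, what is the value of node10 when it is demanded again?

First evaluation (everything demanded from the output):
  node1 = sub(-7, -9) = 2
  node2 = max2(-9, 2) = 2
  node3 = add(-9, 2) = -7
  node4 = neg(-7) = 7
  node5 = sub(-7, 2) = -9
  node6 = sub(-9, 7) = -16
  node8 = max2(-9, -16) = -9
  node10 = max2(-9, -7) = -7

Propagation after the edit:
  node1: runs — input1 -9->1; result -8.
  node2: runs — input1 -9->1; node1 2->-8; result 1.
  node3: runs — input1 -9->1; node2 2->1; result 2.
  node5: runs — node3 -7->2; node2 2->1; result 1.
  node6: runs — node5 -9->1; result -6.
  node8: runs — node5 -9->1; node6 -16->-6; result 1.
  node10: runs — node8 -9->1; result 1.

New value of node10: 1.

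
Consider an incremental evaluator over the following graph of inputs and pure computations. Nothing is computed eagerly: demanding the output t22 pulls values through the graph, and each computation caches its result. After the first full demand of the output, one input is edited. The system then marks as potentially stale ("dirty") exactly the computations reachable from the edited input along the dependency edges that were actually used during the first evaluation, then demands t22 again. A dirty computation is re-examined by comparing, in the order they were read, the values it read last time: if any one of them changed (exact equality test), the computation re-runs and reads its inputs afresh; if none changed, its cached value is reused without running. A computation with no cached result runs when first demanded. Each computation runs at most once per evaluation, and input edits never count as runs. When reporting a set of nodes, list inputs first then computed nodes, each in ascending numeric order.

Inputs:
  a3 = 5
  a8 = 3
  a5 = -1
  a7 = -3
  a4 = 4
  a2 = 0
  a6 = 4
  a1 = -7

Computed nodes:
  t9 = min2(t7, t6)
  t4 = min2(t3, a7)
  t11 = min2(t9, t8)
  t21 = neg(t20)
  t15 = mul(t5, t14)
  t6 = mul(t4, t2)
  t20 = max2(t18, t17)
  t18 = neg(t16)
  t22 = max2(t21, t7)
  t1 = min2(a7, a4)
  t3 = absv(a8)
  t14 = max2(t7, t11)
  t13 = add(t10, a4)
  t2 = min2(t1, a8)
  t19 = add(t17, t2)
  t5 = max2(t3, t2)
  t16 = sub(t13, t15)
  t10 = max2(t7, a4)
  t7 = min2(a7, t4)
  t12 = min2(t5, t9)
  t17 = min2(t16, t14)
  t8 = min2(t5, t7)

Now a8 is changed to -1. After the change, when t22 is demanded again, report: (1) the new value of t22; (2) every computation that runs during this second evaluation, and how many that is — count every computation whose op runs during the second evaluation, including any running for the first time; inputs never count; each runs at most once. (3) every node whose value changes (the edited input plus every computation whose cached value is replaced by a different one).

t22 now evaluates to 3.
Run set: t2, t3, t4, t5, t8, t15, t16, t17, t18, t20 (10 run).
Changed values: a8, t3, t5, t15, t16, t18.
The important point: at t6 every value read last time is unchanged, so the dirty flag clears without a run.

Initial pass — values computed on the first demand:
  t1 = min2(-3, 4) = -3
  t2 = min2(-3, 3) = -3
  t3 = absv(3) = 3
  t4 = min2(3, -3) = -3
  t5 = max2(3, -3) = 3
  t6 = mul(-3, -3) = 9
  t7 = min2(-3, -3) = -3
  t8 = min2(3, -3) = -3
  t9 = min2(-3, 9) = -3
  t10 = max2(-3, 4) = 4
  t11 = min2(-3, -3) = -3
  t13 = add(4, 4) = 8
  t14 = max2(-3, -3) = -3
  t15 = mul(3, -3) = -9
  t16 = sub(8, -9) = 17
  t17 = min2(17, -3) = -3
  t18 = neg(17) = -17
  t20 = max2(-17, -3) = -3
  t21 = neg(-3) = 3
  t22 = max2(3, -3) = 3

Second demand — change propagation:
  t2: re-runs because a8 3->-1; new result -3 (unchanged).
  t3: re-runs because a8 3->-1; new result 1.
  t4: re-runs because t3 3->1; new result -3 (unchanged).
  t5: re-runs because t3 3->1; new result 1.
  t6: re-examined; everything it read last time is the same (t4 unchanged, t2 unchanged) — cache 9 kept, no run.
  t7: re-examined; everything it read last time is the same (a7 unchanged, t4 unchanged) — cache -3 kept, no run.
  t8: re-runs because t5 3->1; new result -3 (unchanged).
  t9: re-examined; everything it read last time is the same (t7 unchanged, t6 unchanged) — cache -3 kept, no run.
  t10: re-examined; everything it read last time is the same (t7 unchanged, a4 unchanged) — cache 4 kept, no run.
  t11: re-examined; everything it read last time is the same (t9 unchanged, t8 unchanged) — cache -3 kept, no run.
  t13: re-examined; everything it read last time is the same (t10 unchanged, a4 unchanged) — cache 8 kept, no run.
  t14: re-examined; everything it read last time is the same (t7 unchanged, t11 unchanged) — cache -3 kept, no run.
  t15: re-runs because t5 3->1; new result -3.
  t16: re-runs because t15 -9->-3; new result 11.
  t17: re-runs because t16 17->11; new result -3 (unchanged).
  t18: re-runs because t16 17->11; new result -11.
  t20: re-runs because t18 -17->-11; new result -3 (unchanged).
  t21: re-examined; everything it read last time is the same (t20 unchanged) — cache 3 kept, no run.
  t22: re-examined; everything it read last time is the same (t21 unchanged, t7 unchanged) — cache 3 kept, no run.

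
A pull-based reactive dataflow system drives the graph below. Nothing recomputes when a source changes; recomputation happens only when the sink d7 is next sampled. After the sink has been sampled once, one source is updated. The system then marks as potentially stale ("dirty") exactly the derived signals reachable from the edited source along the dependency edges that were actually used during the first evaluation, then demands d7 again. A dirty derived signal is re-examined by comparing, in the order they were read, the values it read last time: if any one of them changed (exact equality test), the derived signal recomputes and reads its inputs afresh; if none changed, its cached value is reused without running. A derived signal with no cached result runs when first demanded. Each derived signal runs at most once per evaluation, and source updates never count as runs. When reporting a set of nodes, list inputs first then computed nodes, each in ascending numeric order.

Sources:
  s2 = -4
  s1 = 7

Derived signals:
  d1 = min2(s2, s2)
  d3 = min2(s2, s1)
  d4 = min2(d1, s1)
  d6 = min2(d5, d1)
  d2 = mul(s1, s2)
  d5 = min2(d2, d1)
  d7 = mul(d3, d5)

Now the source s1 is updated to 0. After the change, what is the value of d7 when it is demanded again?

First evaluation (everything demanded from the output):
  d1 = min2(-4, -4) = -4
  d2 = mul(7, -4) = -28
  d3 = min2(-4, 7) = -4
  d5 = min2(-28, -4) = -28
  d7 = mul(-4, -28) = 112

Propagation after the edit:
  d2: runs — s1 7->0; result 0.
  d3: runs — s1 7->0; result -4 (same value as before).
  d5: runs — d2 -28->0; result -4.
  d7: runs — d5 -28->-4; result 16.

New value of d7: 16.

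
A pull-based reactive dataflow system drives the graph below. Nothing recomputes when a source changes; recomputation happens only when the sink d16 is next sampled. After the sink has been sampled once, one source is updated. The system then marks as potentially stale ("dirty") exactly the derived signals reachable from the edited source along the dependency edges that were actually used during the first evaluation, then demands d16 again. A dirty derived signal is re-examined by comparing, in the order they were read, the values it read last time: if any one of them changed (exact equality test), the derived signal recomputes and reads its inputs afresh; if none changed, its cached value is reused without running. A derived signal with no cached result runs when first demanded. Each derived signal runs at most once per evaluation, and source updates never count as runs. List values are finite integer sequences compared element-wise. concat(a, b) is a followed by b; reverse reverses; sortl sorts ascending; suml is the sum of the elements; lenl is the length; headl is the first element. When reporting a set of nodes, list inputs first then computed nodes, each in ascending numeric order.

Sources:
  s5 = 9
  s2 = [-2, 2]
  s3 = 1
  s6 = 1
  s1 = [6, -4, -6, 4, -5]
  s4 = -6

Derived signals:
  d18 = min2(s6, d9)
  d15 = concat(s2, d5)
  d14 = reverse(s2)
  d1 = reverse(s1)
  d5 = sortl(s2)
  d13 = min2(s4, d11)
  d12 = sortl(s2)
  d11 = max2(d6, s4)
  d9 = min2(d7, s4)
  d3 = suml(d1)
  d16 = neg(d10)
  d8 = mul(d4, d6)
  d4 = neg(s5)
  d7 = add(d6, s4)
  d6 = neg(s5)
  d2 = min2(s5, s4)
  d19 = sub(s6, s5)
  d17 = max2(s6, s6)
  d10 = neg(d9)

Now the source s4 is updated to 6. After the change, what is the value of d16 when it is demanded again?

First evaluation (everything demanded from the output):
  d6 = neg(9) = -9
  d7 = add(-9, -6) = -15
  d9 = min2(-15, -6) = -15
  d10 = neg(-15) = 15
  d16 = neg(15) = -15

Propagation after the edit:
  d7: runs — s4 -6->6; result -3.
  d9: runs — d7 -15->-3; s4 -6->6; result -3.
  d10: runs — d9 -15->-3; result 3.
  d16: runs — d10 15->3; result -3.

New value of d16: -3.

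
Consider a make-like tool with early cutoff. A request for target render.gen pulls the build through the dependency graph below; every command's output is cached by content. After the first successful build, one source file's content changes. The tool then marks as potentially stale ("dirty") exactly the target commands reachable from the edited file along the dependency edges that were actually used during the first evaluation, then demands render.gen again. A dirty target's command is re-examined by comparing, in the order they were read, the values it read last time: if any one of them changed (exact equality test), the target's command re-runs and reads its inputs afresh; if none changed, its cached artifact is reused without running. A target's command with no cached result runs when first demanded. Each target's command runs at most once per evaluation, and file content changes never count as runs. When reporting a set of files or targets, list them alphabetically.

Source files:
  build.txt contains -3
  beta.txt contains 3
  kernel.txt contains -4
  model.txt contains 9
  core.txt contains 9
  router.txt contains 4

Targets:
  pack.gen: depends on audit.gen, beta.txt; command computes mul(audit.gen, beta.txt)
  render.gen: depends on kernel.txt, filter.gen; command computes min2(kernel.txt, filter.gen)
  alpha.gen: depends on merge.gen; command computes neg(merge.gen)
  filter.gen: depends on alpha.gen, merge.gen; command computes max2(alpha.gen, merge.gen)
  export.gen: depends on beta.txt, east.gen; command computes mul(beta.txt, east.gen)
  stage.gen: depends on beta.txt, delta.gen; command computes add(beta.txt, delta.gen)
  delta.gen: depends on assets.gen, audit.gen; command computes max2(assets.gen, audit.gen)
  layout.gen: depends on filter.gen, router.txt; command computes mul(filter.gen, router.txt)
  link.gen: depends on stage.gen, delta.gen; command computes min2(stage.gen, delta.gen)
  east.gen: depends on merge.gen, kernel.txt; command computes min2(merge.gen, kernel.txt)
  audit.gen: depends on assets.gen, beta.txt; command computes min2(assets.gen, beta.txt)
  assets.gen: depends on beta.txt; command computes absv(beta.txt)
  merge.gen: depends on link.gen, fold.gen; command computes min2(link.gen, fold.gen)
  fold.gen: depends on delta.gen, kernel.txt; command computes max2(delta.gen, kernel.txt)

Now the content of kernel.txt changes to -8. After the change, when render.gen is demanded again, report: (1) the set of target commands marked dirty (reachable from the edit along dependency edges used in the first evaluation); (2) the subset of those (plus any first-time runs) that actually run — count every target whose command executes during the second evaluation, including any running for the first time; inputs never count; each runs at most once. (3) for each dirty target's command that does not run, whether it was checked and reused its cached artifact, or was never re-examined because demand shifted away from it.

First demand of the output computes:
  assets.gen = absv(3) = 3
  audit.gen = min2(3, 3) = 3
  delta.gen = max2(3, 3) = 3
  fold.gen = max2(3, -4) = 3
  stage.gen = add(3, 3) = 6
  link.gen = min2(6, 3) = 3
  merge.gen = min2(3, 3) = 3
  alpha.gen = neg(3) = -3
  filter.gen = max2(-3, 3) = 3
  render.gen = min2(-4, 3) = -4

After the edit, cleaning proceeds:
  fold.gen: a read changed (kernel.txt -4->-8) — executes, giving 3 — identical to its old value.
  merge.gen: dirty, but its reads are unchanged (link.gen unchanged, fold.gen unchanged); cached 3 stands.
  alpha.gen: dirty, but its reads are unchanged (merge.gen unchanged); cached -3 stands.
  filter.gen: dirty, but its reads are unchanged (alpha.gen unchanged, merge.gen unchanged); cached 3 stands.
  render.gen: a read changed (kernel.txt -4->-8) — executes, giving -8.

Note where the cutoff bites: merge.gen is checked, finds nothing changed, and keeps its cache.

The edit dirties: alpha.gen, filter.gen, fold.gen, merge.gen, render.gen.
2 target commands run: fold.gen, render.gen.
Cache hits after checking: alpha.gen, filter.gen, merge.gen.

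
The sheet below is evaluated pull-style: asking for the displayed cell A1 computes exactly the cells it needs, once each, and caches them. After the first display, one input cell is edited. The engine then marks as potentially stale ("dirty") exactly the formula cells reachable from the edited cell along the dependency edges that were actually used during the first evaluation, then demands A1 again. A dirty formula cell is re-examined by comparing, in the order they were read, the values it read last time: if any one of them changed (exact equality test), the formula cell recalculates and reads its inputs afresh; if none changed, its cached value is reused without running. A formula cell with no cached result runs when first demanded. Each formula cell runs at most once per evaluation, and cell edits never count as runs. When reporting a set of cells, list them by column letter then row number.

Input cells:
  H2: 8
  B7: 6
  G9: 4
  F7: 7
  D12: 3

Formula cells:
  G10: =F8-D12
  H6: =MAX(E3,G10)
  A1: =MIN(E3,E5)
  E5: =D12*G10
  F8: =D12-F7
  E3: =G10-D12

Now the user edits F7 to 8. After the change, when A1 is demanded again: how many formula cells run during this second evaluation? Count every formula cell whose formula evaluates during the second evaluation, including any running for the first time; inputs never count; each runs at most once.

5 formula cells run: A1, E3, E5, F8, G10.

First demand of the output computes:
  F8 = 3 - 7 = -4
  G10 = -4 - 3 = -7
  E3 = -7 - 3 = -10
  E5 = 3 * -7 = -21
  A1 = MIN(-10, -21) = -21

After the edit, cleaning proceeds:
  F8: a read changed (F7 7->8) — executes, giving -5.
  G10: a read changed (F8 -4->-5) — executes, giving -8.
  E3: a read changed (G10 -7->-8) — executes, giving -11.
  E5: a read changed (G10 -7->-8) — executes, giving -24.
  A1: a read changed (E3 -10->-11; E5 -21->-24) — executes, giving -24.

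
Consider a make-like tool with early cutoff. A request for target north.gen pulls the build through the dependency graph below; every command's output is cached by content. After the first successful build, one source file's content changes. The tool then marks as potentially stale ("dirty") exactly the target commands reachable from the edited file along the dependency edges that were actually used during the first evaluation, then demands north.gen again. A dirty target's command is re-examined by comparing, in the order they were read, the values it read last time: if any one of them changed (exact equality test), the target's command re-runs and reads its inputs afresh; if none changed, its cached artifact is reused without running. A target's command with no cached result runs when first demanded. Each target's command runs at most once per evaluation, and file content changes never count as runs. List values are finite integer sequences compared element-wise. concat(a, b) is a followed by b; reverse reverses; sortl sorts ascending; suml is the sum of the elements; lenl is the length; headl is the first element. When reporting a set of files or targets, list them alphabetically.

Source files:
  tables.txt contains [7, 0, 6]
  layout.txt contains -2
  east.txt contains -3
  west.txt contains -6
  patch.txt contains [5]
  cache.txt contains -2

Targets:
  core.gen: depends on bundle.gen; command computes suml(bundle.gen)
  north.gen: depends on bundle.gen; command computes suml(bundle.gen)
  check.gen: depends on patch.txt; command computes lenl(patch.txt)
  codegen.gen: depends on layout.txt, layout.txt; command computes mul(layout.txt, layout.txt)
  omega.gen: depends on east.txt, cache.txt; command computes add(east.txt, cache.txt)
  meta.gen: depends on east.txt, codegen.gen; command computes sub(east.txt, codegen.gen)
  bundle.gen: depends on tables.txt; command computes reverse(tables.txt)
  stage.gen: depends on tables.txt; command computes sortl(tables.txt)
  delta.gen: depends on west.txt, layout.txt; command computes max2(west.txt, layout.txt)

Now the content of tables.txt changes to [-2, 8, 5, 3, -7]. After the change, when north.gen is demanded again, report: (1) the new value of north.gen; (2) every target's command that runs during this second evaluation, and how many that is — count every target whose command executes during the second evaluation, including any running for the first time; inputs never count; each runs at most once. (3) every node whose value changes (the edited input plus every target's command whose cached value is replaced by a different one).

First demand of the output computes:
  bundle.gen = reverse([7, 0, 6]) = [6, 0, 7]
  north.gen = suml([6, 0, 7]) = 13

After the edit, cleaning proceeds:
  bundle.gen: a read changed (tables.txt [7, 0, 6]->[-2, 8, 5, 3, -7]) — executes, giving [-7, 3, 5, 8, -2].
  north.gen: a read changed (bundle.gen [6, 0, 7]->[-7, 3, 5, 8, -2]) — executes, giving 7.

Demanding north.gen again yields 7.
2 target commands run: bundle.gen, north.gen.
The nodes whose values change: bundle.gen, north.gen, tables.txt.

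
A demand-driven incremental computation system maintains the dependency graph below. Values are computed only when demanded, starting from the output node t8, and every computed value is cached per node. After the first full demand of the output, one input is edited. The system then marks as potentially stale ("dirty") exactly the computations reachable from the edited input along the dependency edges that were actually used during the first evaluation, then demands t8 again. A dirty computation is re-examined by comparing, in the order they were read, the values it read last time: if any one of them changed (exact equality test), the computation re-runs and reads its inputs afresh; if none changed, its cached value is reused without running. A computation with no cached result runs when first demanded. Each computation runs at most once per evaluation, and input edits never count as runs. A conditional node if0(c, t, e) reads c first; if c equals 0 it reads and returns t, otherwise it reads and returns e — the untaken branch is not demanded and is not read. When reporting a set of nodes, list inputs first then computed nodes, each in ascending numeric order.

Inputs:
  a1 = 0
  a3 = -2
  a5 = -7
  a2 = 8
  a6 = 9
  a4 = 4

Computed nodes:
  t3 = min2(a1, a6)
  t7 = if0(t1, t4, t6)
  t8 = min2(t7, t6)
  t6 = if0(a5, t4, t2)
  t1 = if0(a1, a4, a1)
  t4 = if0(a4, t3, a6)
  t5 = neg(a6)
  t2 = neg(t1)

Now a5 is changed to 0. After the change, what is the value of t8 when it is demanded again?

First evaluation (everything demanded from the output):
  t1 = if0(a1=0 -> then branch a4) = 4
  t2 = neg(4) = -4
  t6 = if0(a5=-7 -> else branch t2) = -4
  t7 = if0(t1=4 -> else branch t6) = -4
  t8 = min2(-4, -4) = -4

Propagation after the edit:
  t4: demanded for the first time — runs, produces 9.
  t6: runs — a5 -7->0; result 9.
  t7: runs — t6 -4->9; result 9.
  t8: runs — t7 -4->9; t6 -4->9; result 9.

Key observation: a condition flipped, so demand reaches new nodes — t4 runs for the first time.

New value of t8: 9.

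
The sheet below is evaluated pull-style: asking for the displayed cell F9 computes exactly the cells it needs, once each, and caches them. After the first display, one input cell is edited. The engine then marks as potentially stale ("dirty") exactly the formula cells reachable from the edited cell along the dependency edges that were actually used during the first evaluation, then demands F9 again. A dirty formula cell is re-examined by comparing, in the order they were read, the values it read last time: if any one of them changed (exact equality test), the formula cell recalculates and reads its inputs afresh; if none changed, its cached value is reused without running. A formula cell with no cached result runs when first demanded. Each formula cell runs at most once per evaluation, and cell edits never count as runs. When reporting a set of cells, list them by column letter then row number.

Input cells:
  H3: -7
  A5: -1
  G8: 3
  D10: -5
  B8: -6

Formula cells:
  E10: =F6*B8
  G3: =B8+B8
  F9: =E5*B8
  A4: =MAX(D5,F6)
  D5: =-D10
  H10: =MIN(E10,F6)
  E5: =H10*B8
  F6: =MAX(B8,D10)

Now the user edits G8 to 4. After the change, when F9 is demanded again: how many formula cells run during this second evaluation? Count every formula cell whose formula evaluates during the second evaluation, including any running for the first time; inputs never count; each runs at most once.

0 formula cells run: none.
Note the shortcut — nothing in the graph depends on G8 at all, so no recomputation happens.

First demand of the output computes:
  F6 = MAX(-6, -5) = -5
  E10 = -5 * -6 = 30
  H10 = MIN(30, -5) = -5
  E5 = -5 * -6 = 30
  F9 = 30 * -6 = -180

After the edit, cleaning proceeds:
  no node depends on G8 at all; the second demand re-runs nothing.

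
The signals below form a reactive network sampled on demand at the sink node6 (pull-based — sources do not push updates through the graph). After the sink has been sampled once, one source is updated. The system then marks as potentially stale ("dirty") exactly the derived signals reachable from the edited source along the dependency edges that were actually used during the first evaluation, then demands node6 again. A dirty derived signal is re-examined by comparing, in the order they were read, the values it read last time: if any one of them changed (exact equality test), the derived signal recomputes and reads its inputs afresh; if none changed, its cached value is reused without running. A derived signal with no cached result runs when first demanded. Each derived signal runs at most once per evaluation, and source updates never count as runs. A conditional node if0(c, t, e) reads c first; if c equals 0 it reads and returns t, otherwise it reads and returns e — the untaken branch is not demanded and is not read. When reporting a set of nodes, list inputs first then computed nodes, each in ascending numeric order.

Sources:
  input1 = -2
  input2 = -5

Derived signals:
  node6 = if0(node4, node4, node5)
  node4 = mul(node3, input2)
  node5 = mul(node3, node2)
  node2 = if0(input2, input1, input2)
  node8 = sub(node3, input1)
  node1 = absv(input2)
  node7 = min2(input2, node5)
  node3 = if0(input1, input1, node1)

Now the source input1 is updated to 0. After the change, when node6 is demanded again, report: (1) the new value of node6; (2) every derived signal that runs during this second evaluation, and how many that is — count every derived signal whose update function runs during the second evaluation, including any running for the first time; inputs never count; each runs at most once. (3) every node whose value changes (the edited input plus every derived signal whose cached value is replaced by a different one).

Initial pass — values computed on the first demand:
  node1 = absv(-5) = 5
  node2 = if0(input2=-5 -> else branch input2) = -5
  node3 = if0(input1=-2 -> else branch node1) = 5
  node4 = mul(5, -5) = -25
  node5 = mul(5, -5) = -25
  node6 = if0(node4=-25 -> else branch node5) = -25

Second demand — change propagation:
  node3: re-runs because input1 -2->0; new result 0.
  node4: re-runs because node3 5->0; new result 0.
  node5: dirty yet unreached — the second evaluation never asks for it.
  node6: re-runs because node4 -25->0; new result 0.

The important point: the flipped condition redirects demand; node5 is left stale, never re-checked.

node6 now evaluates to 0.
Run set: node3, node4, node6 (3 run).
Changed values: input1, node3, node4, node6.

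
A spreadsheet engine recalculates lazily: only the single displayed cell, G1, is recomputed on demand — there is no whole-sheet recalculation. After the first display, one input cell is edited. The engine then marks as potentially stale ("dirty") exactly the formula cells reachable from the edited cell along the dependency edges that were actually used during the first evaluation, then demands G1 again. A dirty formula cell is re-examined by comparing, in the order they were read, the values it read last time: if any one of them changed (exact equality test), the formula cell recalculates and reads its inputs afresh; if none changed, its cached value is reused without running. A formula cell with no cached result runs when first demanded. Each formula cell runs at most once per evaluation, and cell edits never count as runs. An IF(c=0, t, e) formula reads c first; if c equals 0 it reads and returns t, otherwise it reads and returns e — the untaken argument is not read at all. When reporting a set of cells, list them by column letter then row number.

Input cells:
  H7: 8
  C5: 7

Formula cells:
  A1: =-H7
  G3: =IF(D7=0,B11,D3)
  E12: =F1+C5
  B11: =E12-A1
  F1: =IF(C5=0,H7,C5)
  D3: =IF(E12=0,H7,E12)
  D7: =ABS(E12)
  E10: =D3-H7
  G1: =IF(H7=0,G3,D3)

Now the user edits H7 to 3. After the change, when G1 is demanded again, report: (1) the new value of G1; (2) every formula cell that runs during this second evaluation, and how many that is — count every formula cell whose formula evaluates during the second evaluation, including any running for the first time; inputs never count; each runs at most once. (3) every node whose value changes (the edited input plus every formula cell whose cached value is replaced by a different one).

New value of G1: 14.
Formula cells that run: G1 — 1 in total.
Values that change: H7.

First evaluation (everything demanded from the output):
  F1 = IF(C5=0: C5=7 -> else branch C5) = 7
  E12 = 7 + 7 = 14
  D3 = IF(E12=0: E12=14 -> else branch E12) = 14
  G1 = IF(H7=0: H7=8 -> else branch D3) = 14

Propagation after the edit:
  G1: runs — H7 8->3; result 14 (same value as before).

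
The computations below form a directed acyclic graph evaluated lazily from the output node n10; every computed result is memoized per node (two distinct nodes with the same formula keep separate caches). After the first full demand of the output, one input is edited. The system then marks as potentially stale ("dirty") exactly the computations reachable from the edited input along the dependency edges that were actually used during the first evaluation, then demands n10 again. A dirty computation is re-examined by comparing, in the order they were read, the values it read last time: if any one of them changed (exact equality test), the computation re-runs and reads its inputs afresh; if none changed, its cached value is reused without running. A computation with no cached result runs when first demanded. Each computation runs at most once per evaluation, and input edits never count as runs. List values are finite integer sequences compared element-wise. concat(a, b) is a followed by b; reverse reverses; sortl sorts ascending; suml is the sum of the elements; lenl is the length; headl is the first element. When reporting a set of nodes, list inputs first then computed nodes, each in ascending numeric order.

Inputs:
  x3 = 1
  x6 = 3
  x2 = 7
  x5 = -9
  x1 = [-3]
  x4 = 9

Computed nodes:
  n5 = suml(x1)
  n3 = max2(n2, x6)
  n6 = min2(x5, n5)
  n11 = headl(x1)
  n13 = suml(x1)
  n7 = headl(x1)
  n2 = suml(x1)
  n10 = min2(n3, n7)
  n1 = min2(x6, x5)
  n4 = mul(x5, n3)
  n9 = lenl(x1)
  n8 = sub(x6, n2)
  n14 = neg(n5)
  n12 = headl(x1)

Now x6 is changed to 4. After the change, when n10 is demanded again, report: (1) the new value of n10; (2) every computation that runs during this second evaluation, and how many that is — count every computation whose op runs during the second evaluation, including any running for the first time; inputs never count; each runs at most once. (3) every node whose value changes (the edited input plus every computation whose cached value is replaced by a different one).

First demand of the output computes:
  n2 = suml([-3]) = -3
  n3 = max2(-3, 3) = 3
  n7 = headl([-3]) = -3
  n10 = min2(3, -3) = -3

After the edit, cleaning proceeds:
  n3: a read changed (x6 3->4) — executes, giving 4.
  n10: a read changed (n3 3->4) — executes, giving -3 — identical to its old value.

Demanding n10 again yields -3.
2 computations run: n3, n10.
The nodes whose values change: x6, n3.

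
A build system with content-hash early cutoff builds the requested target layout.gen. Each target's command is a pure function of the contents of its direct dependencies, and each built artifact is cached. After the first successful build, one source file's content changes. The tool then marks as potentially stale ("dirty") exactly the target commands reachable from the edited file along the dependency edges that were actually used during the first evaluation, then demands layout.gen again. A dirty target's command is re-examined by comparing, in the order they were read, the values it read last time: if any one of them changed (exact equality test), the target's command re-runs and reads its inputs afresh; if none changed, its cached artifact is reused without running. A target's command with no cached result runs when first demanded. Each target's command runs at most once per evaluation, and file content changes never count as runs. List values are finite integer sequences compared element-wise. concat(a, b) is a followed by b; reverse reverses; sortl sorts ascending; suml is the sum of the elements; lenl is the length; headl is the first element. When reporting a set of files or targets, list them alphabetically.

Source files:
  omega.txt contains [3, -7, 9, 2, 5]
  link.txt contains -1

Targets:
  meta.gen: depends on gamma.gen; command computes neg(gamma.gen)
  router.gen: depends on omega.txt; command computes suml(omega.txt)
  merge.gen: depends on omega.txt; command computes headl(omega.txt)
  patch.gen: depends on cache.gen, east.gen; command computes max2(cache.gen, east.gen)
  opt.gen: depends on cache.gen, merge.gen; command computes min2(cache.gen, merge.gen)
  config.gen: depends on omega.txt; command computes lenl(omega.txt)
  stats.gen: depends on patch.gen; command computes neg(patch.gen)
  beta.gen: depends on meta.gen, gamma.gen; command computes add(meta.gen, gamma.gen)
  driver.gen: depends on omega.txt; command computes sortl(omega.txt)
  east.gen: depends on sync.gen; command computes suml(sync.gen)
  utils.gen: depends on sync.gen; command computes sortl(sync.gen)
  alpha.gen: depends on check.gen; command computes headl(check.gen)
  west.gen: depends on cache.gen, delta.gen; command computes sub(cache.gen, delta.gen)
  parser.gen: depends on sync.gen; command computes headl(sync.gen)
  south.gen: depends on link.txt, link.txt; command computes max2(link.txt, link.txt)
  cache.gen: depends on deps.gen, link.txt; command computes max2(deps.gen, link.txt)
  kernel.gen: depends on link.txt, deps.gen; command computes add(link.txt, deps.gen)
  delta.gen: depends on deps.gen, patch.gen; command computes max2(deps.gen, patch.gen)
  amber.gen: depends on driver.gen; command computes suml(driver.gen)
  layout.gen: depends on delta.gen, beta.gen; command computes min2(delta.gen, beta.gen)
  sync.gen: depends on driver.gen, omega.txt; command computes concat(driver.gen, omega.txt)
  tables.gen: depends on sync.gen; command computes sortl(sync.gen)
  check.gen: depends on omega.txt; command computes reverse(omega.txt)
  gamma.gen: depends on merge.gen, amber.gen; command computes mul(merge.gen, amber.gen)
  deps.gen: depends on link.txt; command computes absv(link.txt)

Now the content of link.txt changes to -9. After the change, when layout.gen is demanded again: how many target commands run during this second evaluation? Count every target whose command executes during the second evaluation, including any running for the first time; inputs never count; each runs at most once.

First evaluation (everything demanded from the output):
  deps.gen = absv(-1) = 1
  cache.gen = max2(1, -1) = 1
  driver.gen = sortl([3, -7, 9, 2, 5]) = [-7, 2, 3, 5, 9]
  amber.gen = suml([-7, 2, 3, 5, 9]) = 12
  merge.gen = headl([3, -7, 9, 2, 5]) = 3
  gamma.gen = mul(3, 12) = 36
  meta.gen = neg(36) = -36
  beta.gen = add(-36, 36) = 0
  sync.gen = concat([-7, 2, 3, 5, 9], [3, -7, 9, 2, 5]) = [-7, 2, 3, 5, 9, 3, -7, 9, 2, 5]
  east.gen = suml([-7, 2, 3, 5, 9, 3, -7, 9, 2, 5]) = 24
  patch.gen = max2(1, 24) = 24
  delta.gen = max2(1, 24) = 24
  layout.gen = min2(24, 0) = 0

Propagation after the edit:
  deps.gen: runs — link.txt -1->-9; result 9.
  cache.gen: runs — deps.gen 1->9; link.txt -1->-9; result 9.
  patch.gen: runs — cache.gen 1->9; result 24 (same value as before).
  delta.gen: runs — deps.gen 1->9; result 24 (same value as before).
  layout.gen: checked — values it read are unchanged (delta.gen unchanged, beta.gen unchanged); reused cached 0 without running.

Key observation: the cutoff stops propagation at layout.gen — its inputs' values are unchanged, so it reuses its cache.

Target commands that run: cache.gen, delta.gen, deps.gen, patch.gen — 4 in total.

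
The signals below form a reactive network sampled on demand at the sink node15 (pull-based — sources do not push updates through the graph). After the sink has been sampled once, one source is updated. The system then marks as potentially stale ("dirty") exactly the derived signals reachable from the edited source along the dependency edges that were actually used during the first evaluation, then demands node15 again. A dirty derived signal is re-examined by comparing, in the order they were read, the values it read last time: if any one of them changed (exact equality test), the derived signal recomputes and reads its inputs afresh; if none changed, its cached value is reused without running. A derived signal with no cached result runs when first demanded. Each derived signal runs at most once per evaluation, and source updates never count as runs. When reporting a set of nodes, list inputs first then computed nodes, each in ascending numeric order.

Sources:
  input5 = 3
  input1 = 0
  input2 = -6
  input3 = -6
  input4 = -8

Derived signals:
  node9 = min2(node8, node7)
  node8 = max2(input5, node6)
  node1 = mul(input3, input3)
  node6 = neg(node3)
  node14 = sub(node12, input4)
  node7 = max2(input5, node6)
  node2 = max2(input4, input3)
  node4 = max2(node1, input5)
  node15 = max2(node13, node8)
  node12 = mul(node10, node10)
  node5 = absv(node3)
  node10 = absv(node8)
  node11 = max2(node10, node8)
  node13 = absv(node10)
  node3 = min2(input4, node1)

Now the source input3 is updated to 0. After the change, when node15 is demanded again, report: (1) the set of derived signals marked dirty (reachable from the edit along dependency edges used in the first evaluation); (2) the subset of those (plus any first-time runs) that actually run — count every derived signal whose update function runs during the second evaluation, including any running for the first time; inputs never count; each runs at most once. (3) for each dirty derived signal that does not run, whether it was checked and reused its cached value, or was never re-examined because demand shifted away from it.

Dirty set: node1, node3, node6, node8, node10, node13, node15.
Run set: node1, node3 (2 run).
Re-examined without running (cache reused): node6, node8, node10, node13, node15.
The important point: node3 recomputes to an identical value, and the output ends up unchanged.

Initial pass — values computed on the first demand:
  node1 = mul(-6, -6) = 36
  node3 = min2(-8, 36) = -8
  node6 = neg(-8) = 8
  node8 = max2(3, 8) = 8
  node10 = absv(8) = 8
  node13 = absv(8) = 8
  node15 = max2(8, 8) = 8

Second demand — change propagation:
  node1: re-runs because input3 -6->0; input3 -6->0; new result 0.
  node3: re-runs because node1 36->0; new result -8 (unchanged).
  node6: re-examined; everything it read last time is the same (node3 unchanged) — cache 8 kept, no run.
  node8: re-examined; everything it read last time is the same (input5 unchanged, node6 unchanged) — cache 8 kept, no run.
  node10: re-examined; everything it read last time is the same (node8 unchanged) — cache 8 kept, no run.
  node13: re-examined; everything it read last time is the same (node10 unchanged) — cache 8 kept, no run.
  node15: re-examined; everything it read last time is the same (node13 unchanged, node8 unchanged) — cache 8 kept, no run.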